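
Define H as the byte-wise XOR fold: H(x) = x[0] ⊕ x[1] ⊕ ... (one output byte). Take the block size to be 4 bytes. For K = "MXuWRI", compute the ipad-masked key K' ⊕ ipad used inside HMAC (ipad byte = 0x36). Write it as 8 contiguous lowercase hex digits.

1a363636

Key "MXuWRI" = 4d 58 75 57 52 49 is 6 bytes > B = 4, so hash it first: H(key) = 2c, then zero-pad to 4 bytes: K' = 2c 00 00 00.
XOR each byte with 0x36: 2c⊕36=1a, 00⊕36=36, 00⊕36=36, 00⊕36=36.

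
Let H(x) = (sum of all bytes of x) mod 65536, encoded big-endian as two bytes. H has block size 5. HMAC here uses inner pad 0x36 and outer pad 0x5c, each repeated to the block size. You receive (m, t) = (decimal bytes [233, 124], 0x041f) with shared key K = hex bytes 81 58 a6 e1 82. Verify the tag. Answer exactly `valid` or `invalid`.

Key hex bytes 81 58 a6 e1 82 is exactly B = 5 bytes: K' = 81 58 a6 e1 82.
K' ⊕ ipad = b7 6e 90 d7 b4; K' ⊕ opad = dd 04 fa bd de.
Inner hash: sum = 183+110+144+215+180+233+124 = 1189 → 04 a5.
Outer hash (recomputed tag): sum = 221+4+250+189+222+4+165 = 1055 → 04 1f.
Recomputed tag = 041f; claimed = 041f → match.

valid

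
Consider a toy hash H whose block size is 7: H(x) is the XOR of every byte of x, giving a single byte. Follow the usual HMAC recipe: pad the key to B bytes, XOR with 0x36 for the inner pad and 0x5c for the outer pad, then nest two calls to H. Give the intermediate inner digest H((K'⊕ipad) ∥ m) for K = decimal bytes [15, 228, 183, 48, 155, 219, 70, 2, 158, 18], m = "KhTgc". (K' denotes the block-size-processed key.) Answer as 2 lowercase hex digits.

a1

Key decimal bytes [15, 228, 183, 48, 155, 219, 70, 2, 158, 18] = 0f e4 b7 30 9b db 46 02 9e 12 is 10 bytes > B = 7, so hash it first: H(key) = e4, then zero-pad to 7 bytes: K' = e4 00 00 00 00 00 00.
K' ⊕ ipad = d2 36 36 36 36 36 36.
Inner input = d2 36 36 36 36 36 36 ∥ 4b 68 54 67 63.
Inner hash: XOR d2⊕36⊕36⊕36⊕36⊕36⊕36⊕4b⊕68⊕54⊕67⊕63 = a1.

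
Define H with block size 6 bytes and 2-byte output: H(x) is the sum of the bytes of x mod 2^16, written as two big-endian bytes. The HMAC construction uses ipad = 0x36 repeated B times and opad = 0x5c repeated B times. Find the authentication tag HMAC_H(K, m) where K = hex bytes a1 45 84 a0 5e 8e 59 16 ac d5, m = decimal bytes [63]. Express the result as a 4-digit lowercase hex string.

029d

Key hex bytes a1 45 84 a0 5e 8e 59 16 ac d5 is 10 bytes > B = 6, so hash it first: H(key) = 04 e6, then zero-pad to 6 bytes: K' = 04 e6 00 00 00 00.
K' ⊕ ipad = 32 d0 36 36 36 36.  K' ⊕ opad = 58 ba 5c 5c 5c 5c.
Inner input = (K'⊕ipad) ∥ m = 32 d0 36 36 36 36 ∥ 3f.
Inner hash: sum = 50+208+54+54+54+54+63 = 537 → 02 19.
Outer input = (K'⊕opad) ∥ inner = 58 ba 5c 5c 5c 5c ∥ 02 19.
Outer hash (tag): sum = 88+186+92+92+92+92+2+25 = 669 → 02 9d.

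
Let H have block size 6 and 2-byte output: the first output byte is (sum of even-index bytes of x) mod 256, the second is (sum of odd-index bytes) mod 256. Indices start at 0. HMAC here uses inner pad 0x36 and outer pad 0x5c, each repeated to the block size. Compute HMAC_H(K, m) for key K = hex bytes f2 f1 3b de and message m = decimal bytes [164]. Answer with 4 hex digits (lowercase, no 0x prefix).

1c70

Key hex bytes f2 f1 3b de is 4 bytes ≤ B = 6; zero-pad to 6 bytes: K' = f2 f1 3b de 00 00.
K' ⊕ ipad = c4 c7 0d e8 36 36.  K' ⊕ opad = ae ad 67 82 5c 5c.
Inner input = (K'⊕ipad) ∥ m = c4 c7 0d e8 36 36 ∥ a4.
Inner hash: even-index sum = 427 mod 256 = 171; odd-index sum = 485 mod 256 = 229 → ab e5.
Outer input = (K'⊕opad) ∥ inner = ae ad 67 82 5c 5c ∥ ab e5.
Outer hash (tag): even-index sum = 540 mod 256 = 28; odd-index sum = 624 mod 256 = 112 → 1c 70.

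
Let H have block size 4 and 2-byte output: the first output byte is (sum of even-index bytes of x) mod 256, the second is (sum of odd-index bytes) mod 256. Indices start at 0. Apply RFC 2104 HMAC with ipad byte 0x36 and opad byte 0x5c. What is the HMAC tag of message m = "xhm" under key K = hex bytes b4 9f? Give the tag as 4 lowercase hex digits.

e166

Key hex bytes b4 9f is 2 bytes ≤ B = 4; zero-pad to 4 bytes: K' = b4 9f 00 00.
K' ⊕ ipad = 82 a9 36 36.  K' ⊕ opad = e8 c3 5c 5c.
Inner input = (K'⊕ipad) ∥ m = 82 a9 36 36 ∥ 78 68 6d.
Inner hash: even-index sum = 413 mod 256 = 157; odd-index sum = 327 mod 256 = 71 → 9d 47.
Outer input = (K'⊕opad) ∥ inner = e8 c3 5c 5c ∥ 9d 47.
Outer hash (tag): even-index sum = 481 mod 256 = 225; odd-index sum = 358 mod 256 = 102 → e1 66.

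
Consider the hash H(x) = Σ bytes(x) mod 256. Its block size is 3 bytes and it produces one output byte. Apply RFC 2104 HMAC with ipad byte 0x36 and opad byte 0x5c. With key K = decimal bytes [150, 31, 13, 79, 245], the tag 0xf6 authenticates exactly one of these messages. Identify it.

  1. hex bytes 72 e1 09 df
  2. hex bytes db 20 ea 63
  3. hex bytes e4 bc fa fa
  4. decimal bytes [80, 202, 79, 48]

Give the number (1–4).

2

Key decimal bytes [150, 31, 13, 79, 245] = 96 1f 0d 4f f5 is 5 bytes > B = 3, so hash it first: H(key) = 06, then zero-pad to 3 bytes: K' = 06 00 00.
K' ⊕ ipad = 30 36 36; K' ⊕ opad = 5a 5c 5c.
m1: inner = H(30 36 36 72 e1 09 df) = d7; tag = H(5a 5c 5c d7) = e9
m2: inner = H(30 36 36 db 20 ea 63) = e4; tag = H(5a 5c 5c e4) = f6 ← matches
m3: inner = H(30 36 36 e4 bc fa fa) = 30; tag = H(5a 5c 5c 30) = 42
m4: inner = H(30 36 36 50 ca 4f 30) = 35; tag = H(5a 5c 5c 35) = 47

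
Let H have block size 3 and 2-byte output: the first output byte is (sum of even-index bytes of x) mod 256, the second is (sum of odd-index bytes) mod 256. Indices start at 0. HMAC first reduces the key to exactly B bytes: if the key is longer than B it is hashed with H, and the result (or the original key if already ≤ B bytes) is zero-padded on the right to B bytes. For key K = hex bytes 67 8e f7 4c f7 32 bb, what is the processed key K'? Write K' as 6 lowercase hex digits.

100c00

|K| = 7 > B = 3, so first hash the key.
H(K): even-index sum = 784 mod 256 = 16; odd-index sum = 268 mod 256 = 12 → 10 0c.
Zero-pad H(K) = 10 0c to 3 bytes: K' = 10 0c 00.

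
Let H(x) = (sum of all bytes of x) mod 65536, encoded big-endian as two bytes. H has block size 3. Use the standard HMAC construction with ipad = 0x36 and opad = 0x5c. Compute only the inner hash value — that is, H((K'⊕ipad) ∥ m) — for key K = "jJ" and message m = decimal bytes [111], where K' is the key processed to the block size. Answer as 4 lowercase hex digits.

017d

Key "jJ" = 6a 4a is 2 bytes ≤ B = 3; zero-pad to 3 bytes: K' = 6a 4a 00.
K' ⊕ ipad = 5c 7c 36.
Inner input = 5c 7c 36 ∥ 6f.
Inner hash: sum = 92+124+54+111 = 381 → 01 7d.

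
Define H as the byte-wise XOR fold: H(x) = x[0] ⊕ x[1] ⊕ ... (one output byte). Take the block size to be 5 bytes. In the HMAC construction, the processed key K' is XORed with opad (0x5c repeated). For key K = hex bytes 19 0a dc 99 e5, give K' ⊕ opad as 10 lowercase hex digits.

Key hex bytes 19 0a dc 99 e5 is exactly B = 5 bytes: K' = 19 0a dc 99 e5.
XOR each byte with 0x5c: 19⊕5c=45, 0a⊕5c=56, dc⊕5c=80, 99⊕5c=c5, e5⊕5c=b9.

455680c5b9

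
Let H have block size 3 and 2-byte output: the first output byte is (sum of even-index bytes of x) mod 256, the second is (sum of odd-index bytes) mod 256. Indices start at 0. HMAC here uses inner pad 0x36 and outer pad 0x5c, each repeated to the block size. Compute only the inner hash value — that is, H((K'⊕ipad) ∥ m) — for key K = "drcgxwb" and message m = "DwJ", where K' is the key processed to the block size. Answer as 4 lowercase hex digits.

Key "drcgxwb" = 64 72 63 67 78 77 62 is 7 bytes > B = 3, so hash it first: H(key) = a1 50, then zero-pad to 3 bytes: K' = a1 50 00.
K' ⊕ ipad = 97 66 36.
Inner input = 97 66 36 ∥ 44 77 4a.
Inner hash: even-index sum = 324 mod 256 = 68; odd-index sum = 244 mod 256 = 244 → 44 f4.

44f4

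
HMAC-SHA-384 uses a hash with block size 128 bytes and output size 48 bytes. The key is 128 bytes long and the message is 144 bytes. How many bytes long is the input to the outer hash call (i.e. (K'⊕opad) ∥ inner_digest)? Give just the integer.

Key is 128 ≤ 128 bytes, zero-padded: |K'| = 128.
Outer input = (K'⊕opad) ∥ H(inner) → 128 + 48 = 176 bytes.

176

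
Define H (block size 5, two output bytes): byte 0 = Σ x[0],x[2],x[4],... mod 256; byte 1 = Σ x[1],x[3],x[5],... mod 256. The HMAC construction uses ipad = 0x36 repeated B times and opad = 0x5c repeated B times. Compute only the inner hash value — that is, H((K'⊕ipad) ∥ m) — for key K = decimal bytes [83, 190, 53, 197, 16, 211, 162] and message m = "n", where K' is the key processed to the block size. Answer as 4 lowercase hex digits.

Key decimal bytes [83, 190, 53, 197, 16, 211, 162] = 53 be 35 c5 10 d3 a2 is 7 bytes > B = 5, so hash it first: H(key) = 3a 56, then zero-pad to 5 bytes: K' = 3a 56 00 00 00.
K' ⊕ ipad = 0c 60 36 36 36.
Inner input = 0c 60 36 36 36 ∥ 6e.
Inner hash: even-index sum = 120 mod 256 = 120; odd-index sum = 260 mod 256 = 4 → 78 04.

7804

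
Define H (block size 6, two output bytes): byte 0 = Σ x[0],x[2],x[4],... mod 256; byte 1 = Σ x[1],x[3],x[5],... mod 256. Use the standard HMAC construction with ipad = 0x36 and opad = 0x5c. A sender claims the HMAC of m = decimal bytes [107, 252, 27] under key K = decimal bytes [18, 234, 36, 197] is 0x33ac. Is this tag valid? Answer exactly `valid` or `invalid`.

Key decimal bytes [18, 234, 36, 197] = 12 ea 24 c5 is 4 bytes ≤ B = 6; zero-pad to 6 bytes: K' = 12 ea 24 c5 00 00.
K' ⊕ ipad = 24 dc 12 f3 36 36; K' ⊕ opad = 4e b6 78 99 5c 5c.
Inner hash: even-index sum = 242 mod 256 = 242; odd-index sum = 769 mod 256 = 1 → f2 01.
Outer hash (recomputed tag): even-index sum = 532 mod 256 = 20; odd-index sum = 428 mod 256 = 172 → 14 ac.
Recomputed tag = 14ac; claimed = 33ac → mismatch.

invalid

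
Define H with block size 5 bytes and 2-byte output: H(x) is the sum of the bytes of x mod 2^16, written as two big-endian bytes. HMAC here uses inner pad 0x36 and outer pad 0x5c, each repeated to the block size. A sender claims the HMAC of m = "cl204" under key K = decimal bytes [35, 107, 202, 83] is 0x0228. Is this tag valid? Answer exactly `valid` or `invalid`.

valid

Key decimal bytes [35, 107, 202, 83] = 23 6b ca 53 is 4 bytes ≤ B = 5; zero-pad to 5 bytes: K' = 23 6b ca 53 00.
K' ⊕ ipad = 15 5d fc 65 36; K' ⊕ opad = 7f 37 96 0f 5c.
Inner hash: sum = 21+93+252+101+54+99+108+50+48+52 = 878 → 03 6e.
Outer hash (recomputed tag): sum = 127+55+150+15+92+3+110 = 552 → 02 28.
Recomputed tag = 0228; claimed = 0228 → match.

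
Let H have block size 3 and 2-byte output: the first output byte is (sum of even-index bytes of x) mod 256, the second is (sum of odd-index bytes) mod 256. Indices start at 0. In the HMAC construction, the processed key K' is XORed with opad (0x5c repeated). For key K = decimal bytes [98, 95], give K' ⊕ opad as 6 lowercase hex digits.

Key decimal bytes [98, 95] = 62 5f is 2 bytes ≤ B = 3; zero-pad to 3 bytes: K' = 62 5f 00.
XOR each byte with 0x5c: 62⊕5c=3e, 5f⊕5c=03, 00⊕5c=5c.

3e035c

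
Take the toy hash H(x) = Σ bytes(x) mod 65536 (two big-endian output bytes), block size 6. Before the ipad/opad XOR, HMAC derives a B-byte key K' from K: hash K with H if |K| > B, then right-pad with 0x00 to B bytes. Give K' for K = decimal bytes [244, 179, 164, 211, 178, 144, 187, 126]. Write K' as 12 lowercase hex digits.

059900000000

|K| = 8 > B = 6, so first hash the key.
H(K): sum = 244+179+164+211+178+144+187+126 = 1433 → 05 99.
Zero-pad H(K) = 05 99 to 6 bytes: K' = 05 99 00 00 00 00.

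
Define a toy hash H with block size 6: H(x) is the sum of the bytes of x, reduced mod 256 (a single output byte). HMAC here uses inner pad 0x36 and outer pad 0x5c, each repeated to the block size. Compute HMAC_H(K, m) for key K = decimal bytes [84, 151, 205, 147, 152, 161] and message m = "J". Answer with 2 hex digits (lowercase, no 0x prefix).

26

Key decimal bytes [84, 151, 205, 147, 152, 161] = 54 97 cd 93 98 a1 is exactly B = 6 bytes: K' = 54 97 cd 93 98 a1.
K' ⊕ ipad = 62 a1 fb a5 ae 97.  K' ⊕ opad = 08 cb 91 cf c4 fd.
Inner input = (K'⊕ipad) ∥ m = 62 a1 fb a5 ae 97 ∥ 4a.
Inner hash: sum = 98+161+251+165+174+151+74 = 1074; mod 256 = 50 → 32.
Outer input = (K'⊕opad) ∥ inner = 08 cb 91 cf c4 fd ∥ 32.
Outer hash (tag): sum = 8+203+145+207+196+253+50 = 1062; mod 256 = 38 → 26.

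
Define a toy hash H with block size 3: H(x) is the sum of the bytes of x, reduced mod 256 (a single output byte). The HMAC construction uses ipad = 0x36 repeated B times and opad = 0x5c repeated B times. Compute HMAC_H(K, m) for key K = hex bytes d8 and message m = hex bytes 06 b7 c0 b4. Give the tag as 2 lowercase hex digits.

Key hex bytes d8 is 1 byte ≤ B = 3; zero-pad to 3 bytes: K' = d8 00 00.
K' ⊕ ipad = ee 36 36.  K' ⊕ opad = 84 5c 5c.
Inner input = (K'⊕ipad) ∥ m = ee 36 36 ∥ 06 b7 c0 b4.
Inner hash: sum = 238+54+54+6+183+192+180 = 907; mod 256 = 139 → 8b.
Outer input = (K'⊕opad) ∥ inner = 84 5c 5c ∥ 8b.
Outer hash (tag): sum = 132+92+92+139 = 455; mod 256 = 199 → c7.

c7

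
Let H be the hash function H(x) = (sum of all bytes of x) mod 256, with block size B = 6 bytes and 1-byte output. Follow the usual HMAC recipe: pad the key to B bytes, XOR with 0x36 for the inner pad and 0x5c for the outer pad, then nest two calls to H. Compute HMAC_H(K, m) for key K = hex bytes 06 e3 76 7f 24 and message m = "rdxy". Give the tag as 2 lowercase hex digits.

d7

Key hex bytes 06 e3 76 7f 24 is 5 bytes ≤ B = 6; zero-pad to 6 bytes: K' = 06 e3 76 7f 24 00.
K' ⊕ ipad = 30 d5 40 49 12 36.  K' ⊕ opad = 5a bf 2a 23 78 5c.
Inner input = (K'⊕ipad) ∥ m = 30 d5 40 49 12 36 ∥ 72 64 78 79.
Inner hash: sum = 48+213+64+73+18+54+114+100+120+121 = 925; mod 256 = 157 → 9d.
Outer input = (K'⊕opad) ∥ inner = 5a bf 2a 23 78 5c ∥ 9d.
Outer hash (tag): sum = 90+191+42+35+120+92+157 = 727; mod 256 = 215 → d7.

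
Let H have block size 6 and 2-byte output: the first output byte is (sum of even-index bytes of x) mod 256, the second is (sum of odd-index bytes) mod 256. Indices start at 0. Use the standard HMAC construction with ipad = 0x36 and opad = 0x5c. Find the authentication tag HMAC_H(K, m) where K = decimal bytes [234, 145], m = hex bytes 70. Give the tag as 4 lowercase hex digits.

Key decimal bytes [234, 145] = ea 91 is 2 bytes ≤ B = 6; zero-pad to 6 bytes: K' = ea 91 00 00 00 00.
K' ⊕ ipad = dc a7 36 36 36 36.  K' ⊕ opad = b6 cd 5c 5c 5c 5c.
Inner input = (K'⊕ipad) ∥ m = dc a7 36 36 36 36 ∥ 70.
Inner hash: even-index sum = 440 mod 256 = 184; odd-index sum = 275 mod 256 = 19 → b8 13.
Outer input = (K'⊕opad) ∥ inner = b6 cd 5c 5c 5c 5c ∥ b8 13.
Outer hash (tag): even-index sum = 550 mod 256 = 38; odd-index sum = 408 mod 256 = 152 → 26 98.

2698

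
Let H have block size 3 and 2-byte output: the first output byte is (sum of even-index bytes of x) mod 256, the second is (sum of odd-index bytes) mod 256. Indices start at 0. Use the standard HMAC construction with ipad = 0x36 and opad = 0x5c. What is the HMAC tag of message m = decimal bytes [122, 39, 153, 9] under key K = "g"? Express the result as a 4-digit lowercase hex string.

Key "g" = 67 is 1 byte ≤ B = 3; zero-pad to 3 bytes: K' = 67 00 00.
K' ⊕ ipad = 51 36 36.  K' ⊕ opad = 3b 5c 5c.
Inner input = (K'⊕ipad) ∥ m = 51 36 36 ∥ 7a 27 99 09.
Inner hash: even-index sum = 183 mod 256 = 183; odd-index sum = 329 mod 256 = 73 → b7 49.
Outer input = (K'⊕opad) ∥ inner = 3b 5c 5c ∥ b7 49.
Outer hash (tag): even-index sum = 224 mod 256 = 224; odd-index sum = 275 mod 256 = 19 → e0 13.

e013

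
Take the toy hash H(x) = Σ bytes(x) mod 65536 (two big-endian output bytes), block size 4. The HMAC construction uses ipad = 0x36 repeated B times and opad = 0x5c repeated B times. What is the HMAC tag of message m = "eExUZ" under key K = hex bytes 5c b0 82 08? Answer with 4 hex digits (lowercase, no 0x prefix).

Key hex bytes 5c b0 82 08 is exactly B = 4 bytes: K' = 5c b0 82 08.
K' ⊕ ipad = 6a 86 b4 3e.  K' ⊕ opad = 00 ec de 54.
Inner input = (K'⊕ipad) ∥ m = 6a 86 b4 3e ∥ 65 45 78 55 5a.
Inner hash: sum = 106+134+180+62+101+69+120+85+90 = 947 → 03 b3.
Outer input = (K'⊕opad) ∥ inner = 00 ec de 54 ∥ 03 b3.
Outer hash (tag): sum = 0+236+222+84+3+179 = 724 → 02 d4.

02d4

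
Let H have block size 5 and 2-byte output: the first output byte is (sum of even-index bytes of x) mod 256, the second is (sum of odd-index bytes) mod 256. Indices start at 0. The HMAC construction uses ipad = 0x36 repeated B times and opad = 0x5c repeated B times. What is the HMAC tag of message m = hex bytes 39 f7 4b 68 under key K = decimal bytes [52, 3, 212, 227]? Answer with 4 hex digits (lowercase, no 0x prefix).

da97

Key decimal bytes [52, 3, 212, 227] = 34 03 d4 e3 is 4 bytes ≤ B = 5; zero-pad to 5 bytes: K' = 34 03 d4 e3 00.
K' ⊕ ipad = 02 35 e2 d5 36.  K' ⊕ opad = 68 5f 88 bf 5c.
Inner input = (K'⊕ipad) ∥ m = 02 35 e2 d5 36 ∥ 39 f7 4b 68.
Inner hash: even-index sum = 633 mod 256 = 121; odd-index sum = 398 mod 256 = 142 → 79 8e.
Outer input = (K'⊕opad) ∥ inner = 68 5f 88 bf 5c ∥ 79 8e.
Outer hash (tag): even-index sum = 474 mod 256 = 218; odd-index sum = 407 mod 256 = 151 → da 97.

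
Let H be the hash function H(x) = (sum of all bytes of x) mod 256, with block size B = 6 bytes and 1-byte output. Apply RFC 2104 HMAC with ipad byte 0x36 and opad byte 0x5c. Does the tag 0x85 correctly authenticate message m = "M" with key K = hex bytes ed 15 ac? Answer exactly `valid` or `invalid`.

Key hex bytes ed 15 ac is 3 bytes ≤ B = 6; zero-pad to 6 bytes: K' = ed 15 ac 00 00 00.
K' ⊕ ipad = db 23 9a 36 36 36; K' ⊕ opad = b1 49 f0 5c 5c 5c.
Inner hash: sum = 219+35+154+54+54+54+77 = 647; mod 256 = 135 → 87.
Outer hash (recomputed tag): sum = 177+73+240+92+92+92+135 = 901; mod 256 = 133 → 85.
Recomputed tag = 85; claimed = 85 → match.

valid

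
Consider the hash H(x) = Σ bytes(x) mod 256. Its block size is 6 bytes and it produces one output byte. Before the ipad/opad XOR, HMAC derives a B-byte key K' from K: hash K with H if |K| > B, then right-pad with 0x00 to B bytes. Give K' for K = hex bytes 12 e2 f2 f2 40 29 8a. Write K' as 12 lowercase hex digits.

|K| = 7 > B = 6, so first hash the key.
H(K): sum = 18+226+242+242+64+41+138 = 971; mod 256 = 203 → cb.
Zero-pad H(K) = cb to 6 bytes: K' = cb 00 00 00 00 00.

cb0000000000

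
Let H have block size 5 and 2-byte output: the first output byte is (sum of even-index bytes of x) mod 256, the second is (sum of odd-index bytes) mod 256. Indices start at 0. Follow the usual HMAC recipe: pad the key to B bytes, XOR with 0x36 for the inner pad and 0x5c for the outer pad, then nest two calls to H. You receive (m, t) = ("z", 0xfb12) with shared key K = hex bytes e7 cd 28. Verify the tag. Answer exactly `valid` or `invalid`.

Key hex bytes e7 cd 28 is 3 bytes ≤ B = 5; zero-pad to 5 bytes: K' = e7 cd 28 00 00.
K' ⊕ ipad = d1 fb 1e 36 36; K' ⊕ opad = bb 91 74 5c 5c.
Inner hash: even-index sum = 293 mod 256 = 37; odd-index sum = 427 mod 256 = 171 → 25 ab.
Outer hash (recomputed tag): even-index sum = 566 mod 256 = 54; odd-index sum = 274 mod 256 = 18 → 36 12.
Recomputed tag = 3612; claimed = fb12 → mismatch.

invalid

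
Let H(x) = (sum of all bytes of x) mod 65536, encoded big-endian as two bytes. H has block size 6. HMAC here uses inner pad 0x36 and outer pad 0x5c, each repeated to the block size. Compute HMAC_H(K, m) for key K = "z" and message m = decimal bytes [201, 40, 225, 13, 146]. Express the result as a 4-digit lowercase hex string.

02c0

Key "z" = 7a is 1 byte ≤ B = 6; zero-pad to 6 bytes: K' = 7a 00 00 00 00 00.
K' ⊕ ipad = 4c 36 36 36 36 36.  K' ⊕ opad = 26 5c 5c 5c 5c 5c.
Inner input = (K'⊕ipad) ∥ m = 4c 36 36 36 36 36 ∥ c9 28 e1 0d 92.
Inner hash: sum = 76+54+54+54+54+54+201+40+225+13+146 = 971 → 03 cb.
Outer input = (K'⊕opad) ∥ inner = 26 5c 5c 5c 5c 5c ∥ 03 cb.
Outer hash (tag): sum = 38+92+92+92+92+92+3+203 = 704 → 02 c0.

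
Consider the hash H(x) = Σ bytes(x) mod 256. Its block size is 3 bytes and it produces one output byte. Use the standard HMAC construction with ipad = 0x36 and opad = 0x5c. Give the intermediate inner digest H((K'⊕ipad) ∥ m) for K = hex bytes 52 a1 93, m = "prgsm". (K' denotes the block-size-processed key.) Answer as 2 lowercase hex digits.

Key hex bytes 52 a1 93 is exactly B = 3 bytes: K' = 52 a1 93.
K' ⊕ ipad = 64 97 a5.
Inner input = 64 97 a5 ∥ 70 72 67 73 6d.
Inner hash: sum = 100+151+165+112+114+103+115+109 = 969; mod 256 = 201 → c9.

c9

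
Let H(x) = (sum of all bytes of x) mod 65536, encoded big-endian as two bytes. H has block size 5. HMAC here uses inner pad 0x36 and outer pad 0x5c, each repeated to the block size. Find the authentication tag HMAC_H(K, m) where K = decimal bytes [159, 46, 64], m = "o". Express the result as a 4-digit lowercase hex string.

021d

Key decimal bytes [159, 46, 64] = 9f 2e 40 is 3 bytes ≤ B = 5; zero-pad to 5 bytes: K' = 9f 2e 40 00 00.
K' ⊕ ipad = a9 18 76 36 36.  K' ⊕ opad = c3 72 1c 5c 5c.
Inner input = (K'⊕ipad) ∥ m = a9 18 76 36 36 ∥ 6f.
Inner hash: sum = 169+24+118+54+54+111 = 530 → 02 12.
Outer input = (K'⊕opad) ∥ inner = c3 72 1c 5c 5c ∥ 02 12.
Outer hash (tag): sum = 195+114+28+92+92+2+18 = 541 → 02 1d.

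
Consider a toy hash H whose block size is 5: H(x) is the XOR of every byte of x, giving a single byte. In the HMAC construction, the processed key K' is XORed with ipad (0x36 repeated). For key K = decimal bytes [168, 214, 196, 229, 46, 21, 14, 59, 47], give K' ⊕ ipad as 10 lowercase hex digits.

4836363636

Key decimal bytes [168, 214, 196, 229, 46, 21, 14, 59, 47] = a8 d6 c4 e5 2e 15 0e 3b 2f is 9 bytes > B = 5, so hash it first: H(key) = 7e, then zero-pad to 5 bytes: K' = 7e 00 00 00 00.
XOR each byte with 0x36: 7e⊕36=48, 00⊕36=36, 00⊕36=36, 00⊕36=36, 00⊕36=36.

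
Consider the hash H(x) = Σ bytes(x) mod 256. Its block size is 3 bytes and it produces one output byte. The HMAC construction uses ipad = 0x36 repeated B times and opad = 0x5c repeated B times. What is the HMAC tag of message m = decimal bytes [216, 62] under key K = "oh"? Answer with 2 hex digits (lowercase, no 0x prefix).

c6

Key "oh" = 6f 68 is 2 bytes ≤ B = 3; zero-pad to 3 bytes: K' = 6f 68 00.
K' ⊕ ipad = 59 5e 36.  K' ⊕ opad = 33 34 5c.
Inner input = (K'⊕ipad) ∥ m = 59 5e 36 ∥ d8 3e.
Inner hash: sum = 89+94+54+216+62 = 515; mod 256 = 3 → 03.
Outer input = (K'⊕opad) ∥ inner = 33 34 5c ∥ 03.
Outer hash (tag): sum = 51+52+92+3 = 198 → c6.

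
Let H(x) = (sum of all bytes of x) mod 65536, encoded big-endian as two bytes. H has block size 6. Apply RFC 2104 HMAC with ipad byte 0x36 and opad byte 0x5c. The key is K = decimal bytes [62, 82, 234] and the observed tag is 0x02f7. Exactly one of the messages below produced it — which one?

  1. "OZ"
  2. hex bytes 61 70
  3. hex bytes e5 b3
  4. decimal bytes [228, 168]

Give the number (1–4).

2

Key decimal bytes [62, 82, 234] = 3e 52 ea is 3 bytes ≤ B = 6; zero-pad to 6 bytes: K' = 3e 52 ea 00 00 00.
K' ⊕ ipad = 08 64 dc 36 36 36; K' ⊕ opad = 62 0e b6 5c 5c 5c.
m1: inner = H(08 64 dc 36 36 36 4f 5a) = 02 93; tag = H(62 0e b6 5c 5c 5c 02 93) = 02cf
m2: inner = H(08 64 dc 36 36 36 61 70) = 02 bb; tag = H(62 0e b6 5c 5c 5c 02 bb) = 02f7 ← matches
m3: inner = H(08 64 dc 36 36 36 e5 b3) = 03 82; tag = H(62 0e b6 5c 5c 5c 03 82) = 02bf
m4: inner = H(08 64 dc 36 36 36 e4 a8) = 03 76; tag = H(62 0e b6 5c 5c 5c 03 76) = 02b3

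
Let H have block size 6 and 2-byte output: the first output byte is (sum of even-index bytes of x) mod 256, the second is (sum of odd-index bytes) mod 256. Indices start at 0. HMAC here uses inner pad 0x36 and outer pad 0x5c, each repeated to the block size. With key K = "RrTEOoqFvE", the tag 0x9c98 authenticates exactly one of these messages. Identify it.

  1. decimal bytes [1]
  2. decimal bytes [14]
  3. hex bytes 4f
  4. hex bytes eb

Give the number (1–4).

Key "RrTEOoqFvE" = 52 72 54 45 4f 6f 71 46 76 45 is 10 bytes > B = 6, so hash it first: H(key) = dc b1, then zero-pad to 6 bytes: K' = dc b1 00 00 00 00.
K' ⊕ ipad = ea 87 36 36 36 36; K' ⊕ opad = 80 ed 5c 5c 5c 5c.
m1: inner = H(ea 87 36 36 36 36 01) = 57 f3; tag = H(80 ed 5c 5c 5c 5c 57 f3) = 8f98
m2: inner = H(ea 87 36 36 36 36 0e) = 64 f3; tag = H(80 ed 5c 5c 5c 5c 64 f3) = 9c98 ← matches
m3: inner = H(ea 87 36 36 36 36 4f) = a5 f3; tag = H(80 ed 5c 5c 5c 5c a5 f3) = dd98
m4: inner = H(ea 87 36 36 36 36 eb) = 41 f3; tag = H(80 ed 5c 5c 5c 5c 41 f3) = 7998

2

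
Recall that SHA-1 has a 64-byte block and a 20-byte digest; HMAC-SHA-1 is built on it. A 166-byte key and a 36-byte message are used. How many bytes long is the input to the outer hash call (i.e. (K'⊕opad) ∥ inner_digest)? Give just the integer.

Key is 166 > 64 bytes, so it is hashed to 20 bytes then zero-padded to 64: |K'| = 64.
Outer input = (K'⊕opad) ∥ H(inner) → 64 + 20 = 84 bytes.

84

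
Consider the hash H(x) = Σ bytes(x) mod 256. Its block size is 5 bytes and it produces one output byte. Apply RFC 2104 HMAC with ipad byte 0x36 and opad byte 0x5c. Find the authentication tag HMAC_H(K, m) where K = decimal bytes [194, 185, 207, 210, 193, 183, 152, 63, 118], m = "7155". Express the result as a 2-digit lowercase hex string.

ae

Key decimal bytes [194, 185, 207, 210, 193, 183, 152, 63, 118] = c2 b9 cf d2 c1 b7 98 3f 76 is 9 bytes > B = 5, so hash it first: H(key) = e1, then zero-pad to 5 bytes: K' = e1 00 00 00 00.
K' ⊕ ipad = d7 36 36 36 36.  K' ⊕ opad = bd 5c 5c 5c 5c.
Inner input = (K'⊕ipad) ∥ m = d7 36 36 36 36 ∥ 37 31 35 35.
Inner hash: sum = 215+54+54+54+54+55+49+53+53 = 641; mod 256 = 129 → 81.
Outer input = (K'⊕opad) ∥ inner = bd 5c 5c 5c 5c ∥ 81.
Outer hash (tag): sum = 189+92+92+92+92+129 = 686; mod 256 = 174 → ae.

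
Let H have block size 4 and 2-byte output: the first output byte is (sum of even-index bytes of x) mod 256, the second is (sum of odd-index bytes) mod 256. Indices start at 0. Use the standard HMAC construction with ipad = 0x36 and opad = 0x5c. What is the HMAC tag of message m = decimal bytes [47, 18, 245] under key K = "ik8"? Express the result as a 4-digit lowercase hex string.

2a38

Key "ik8" = 69 6b 38 is 3 bytes ≤ B = 4; zero-pad to 4 bytes: K' = 69 6b 38 00.
K' ⊕ ipad = 5f 5d 0e 36.  K' ⊕ opad = 35 37 64 5c.
Inner input = (K'⊕ipad) ∥ m = 5f 5d 0e 36 ∥ 2f 12 f5.
Inner hash: even-index sum = 401 mod 256 = 145; odd-index sum = 165 mod 256 = 165 → 91 a5.
Outer input = (K'⊕opad) ∥ inner = 35 37 64 5c ∥ 91 a5.
Outer hash (tag): even-index sum = 298 mod 256 = 42; odd-index sum = 312 mod 256 = 56 → 2a 38.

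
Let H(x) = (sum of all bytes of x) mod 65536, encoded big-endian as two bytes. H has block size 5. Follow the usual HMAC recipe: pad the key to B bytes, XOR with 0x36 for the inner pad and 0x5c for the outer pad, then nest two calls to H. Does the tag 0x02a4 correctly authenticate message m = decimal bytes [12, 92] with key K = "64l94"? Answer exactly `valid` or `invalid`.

valid

Key "64l94" = 36 34 6c 39 34 is exactly B = 5 bytes: K' = 36 34 6c 39 34.
K' ⊕ ipad = 00 02 5a 0f 02; K' ⊕ opad = 6a 68 30 65 68.
Inner hash: sum = 0+2+90+15+2+12+92 = 213 → 00 d5.
Outer hash (recomputed tag): sum = 106+104+48+101+104+0+213 = 676 → 02 a4.
Recomputed tag = 02a4; claimed = 02a4 → match.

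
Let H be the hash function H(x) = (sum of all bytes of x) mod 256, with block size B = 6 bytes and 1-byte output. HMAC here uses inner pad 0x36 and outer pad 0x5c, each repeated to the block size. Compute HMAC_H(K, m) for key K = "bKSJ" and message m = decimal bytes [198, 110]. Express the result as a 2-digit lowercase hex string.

Key "bKSJ" = 62 4b 53 4a is 4 bytes ≤ B = 6; zero-pad to 6 bytes: K' = 62 4b 53 4a 00 00.
K' ⊕ ipad = 54 7d 65 7c 36 36.  K' ⊕ opad = 3e 17 0f 16 5c 5c.
Inner input = (K'⊕ipad) ∥ m = 54 7d 65 7c 36 36 ∥ c6 6e.
Inner hash: sum = 84+125+101+124+54+54+198+110 = 850; mod 256 = 82 → 52.
Outer input = (K'⊕opad) ∥ inner = 3e 17 0f 16 5c 5c ∥ 52.
Outer hash (tag): sum = 62+23+15+22+92+92+82 = 388; mod 256 = 132 → 84.

84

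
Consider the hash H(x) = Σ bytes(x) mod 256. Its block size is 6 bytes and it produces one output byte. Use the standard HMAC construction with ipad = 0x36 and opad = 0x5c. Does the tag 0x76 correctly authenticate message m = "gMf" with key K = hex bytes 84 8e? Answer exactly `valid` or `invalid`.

Key hex bytes 84 8e is 2 bytes ≤ B = 6; zero-pad to 6 bytes: K' = 84 8e 00 00 00 00.
K' ⊕ ipad = b2 b8 36 36 36 36; K' ⊕ opad = d8 d2 5c 5c 5c 5c.
Inner hash: sum = 178+184+54+54+54+54+103+77+102 = 860; mod 256 = 92 → 5c.
Outer hash (recomputed tag): sum = 216+210+92+92+92+92+92 = 886; mod 256 = 118 → 76.
Recomputed tag = 76; claimed = 76 → match.

valid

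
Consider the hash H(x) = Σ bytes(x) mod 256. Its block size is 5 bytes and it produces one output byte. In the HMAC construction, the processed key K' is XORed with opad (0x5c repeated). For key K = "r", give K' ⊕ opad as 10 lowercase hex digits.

Key "r" = 72 is 1 byte ≤ B = 5; zero-pad to 5 bytes: K' = 72 00 00 00 00.
XOR each byte with 0x5c: 72⊕5c=2e, 00⊕5c=5c, 00⊕5c=5c, 00⊕5c=5c, 00⊕5c=5c.

2e5c5c5c5c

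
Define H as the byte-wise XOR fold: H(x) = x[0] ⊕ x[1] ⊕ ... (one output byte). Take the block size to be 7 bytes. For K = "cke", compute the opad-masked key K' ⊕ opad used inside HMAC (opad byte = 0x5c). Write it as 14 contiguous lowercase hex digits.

3f37395c5c5c5c

Key "cke" = 63 6b 65 is 3 bytes ≤ B = 7; zero-pad to 7 bytes: K' = 63 6b 65 00 00 00 00.
XOR each byte with 0x5c: 63⊕5c=3f, 6b⊕5c=37, 65⊕5c=39, 00⊕5c=5c, 00⊕5c=5c, 00⊕5c=5c, 00⊕5c=5c.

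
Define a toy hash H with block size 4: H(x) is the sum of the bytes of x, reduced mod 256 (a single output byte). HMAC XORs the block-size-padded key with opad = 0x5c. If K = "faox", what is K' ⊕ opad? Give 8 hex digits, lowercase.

3a3d3324

Key "faox" = 66 61 6f 78 is exactly B = 4 bytes: K' = 66 61 6f 78.
XOR each byte with 0x5c: 66⊕5c=3a, 61⊕5c=3d, 6f⊕5c=33, 78⊕5c=24.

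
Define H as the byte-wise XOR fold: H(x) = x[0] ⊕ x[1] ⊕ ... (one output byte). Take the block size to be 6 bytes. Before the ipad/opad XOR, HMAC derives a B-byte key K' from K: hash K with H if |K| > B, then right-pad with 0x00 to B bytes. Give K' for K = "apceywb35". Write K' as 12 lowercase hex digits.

|K| = 9 > B = 6, so first hash the key.
H(K): XOR 61⊕70⊕63⊕65⊕79⊕77⊕62⊕33⊕35 = 7d.
Zero-pad H(K) = 7d to 6 bytes: K' = 7d 00 00 00 00 00.

7d0000000000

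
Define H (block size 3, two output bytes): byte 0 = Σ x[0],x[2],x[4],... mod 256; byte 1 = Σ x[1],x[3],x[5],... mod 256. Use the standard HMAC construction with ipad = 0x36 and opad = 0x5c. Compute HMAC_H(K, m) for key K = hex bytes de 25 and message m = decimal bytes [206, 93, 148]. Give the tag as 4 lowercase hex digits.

53f4

Key hex bytes de 25 is 2 bytes ≤ B = 3; zero-pad to 3 bytes: K' = de 25 00.
K' ⊕ ipad = e8 13 36.  K' ⊕ opad = 82 79 5c.
Inner input = (K'⊕ipad) ∥ m = e8 13 36 ∥ ce 5d 94.
Inner hash: even-index sum = 379 mod 256 = 123; odd-index sum = 373 mod 256 = 117 → 7b 75.
Outer input = (K'⊕opad) ∥ inner = 82 79 5c ∥ 7b 75.
Outer hash (tag): even-index sum = 339 mod 256 = 83; odd-index sum = 244 mod 256 = 244 → 53 f4.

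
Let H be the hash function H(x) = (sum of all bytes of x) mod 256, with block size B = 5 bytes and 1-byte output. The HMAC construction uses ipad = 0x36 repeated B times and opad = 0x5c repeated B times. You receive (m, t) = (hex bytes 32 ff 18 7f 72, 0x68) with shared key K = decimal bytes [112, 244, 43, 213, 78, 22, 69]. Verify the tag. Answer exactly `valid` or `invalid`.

invalid

Key decimal bytes [112, 244, 43, 213, 78, 22, 69] = 70 f4 2b d5 4e 16 45 is 7 bytes > B = 5, so hash it first: H(key) = 0d, then zero-pad to 5 bytes: K' = 0d 00 00 00 00.
K' ⊕ ipad = 3b 36 36 36 36; K' ⊕ opad = 51 5c 5c 5c 5c.
Inner hash: sum = 59+54+54+54+54+50+255+24+127+114 = 845; mod 256 = 77 → 4d.
Outer hash (recomputed tag): sum = 81+92+92+92+92+77 = 526; mod 256 = 14 → 0e.
Recomputed tag = 0e; claimed = 68 → mismatch.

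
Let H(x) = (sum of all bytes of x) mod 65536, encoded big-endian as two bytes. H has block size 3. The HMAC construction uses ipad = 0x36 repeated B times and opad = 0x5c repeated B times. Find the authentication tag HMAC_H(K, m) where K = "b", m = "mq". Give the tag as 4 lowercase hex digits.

0195

Key "b" = 62 is 1 byte ≤ B = 3; zero-pad to 3 bytes: K' = 62 00 00.
K' ⊕ ipad = 54 36 36.  K' ⊕ opad = 3e 5c 5c.
Inner input = (K'⊕ipad) ∥ m = 54 36 36 ∥ 6d 71.
Inner hash: sum = 84+54+54+109+113 = 414 → 01 9e.
Outer input = (K'⊕opad) ∥ inner = 3e 5c 5c ∥ 01 9e.
Outer hash (tag): sum = 62+92+92+1+158 = 405 → 01 95.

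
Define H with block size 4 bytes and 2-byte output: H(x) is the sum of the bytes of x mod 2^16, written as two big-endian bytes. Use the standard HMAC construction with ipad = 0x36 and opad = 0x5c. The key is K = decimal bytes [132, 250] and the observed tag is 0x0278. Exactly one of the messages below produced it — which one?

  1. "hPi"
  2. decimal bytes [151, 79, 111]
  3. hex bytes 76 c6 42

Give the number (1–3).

2

Key decimal bytes [132, 250] = 84 fa is 2 bytes ≤ B = 4; zero-pad to 4 bytes: K' = 84 fa 00 00.
K' ⊕ ipad = b2 cc 36 36; K' ⊕ opad = d8 a6 5c 5c.
m1: inner = H(b2 cc 36 36 68 50 69) = 03 0b; tag = H(d8 a6 5c 5c 03 0b) = 0244
m2: inner = H(b2 cc 36 36 97 4f 6f) = 03 3f; tag = H(d8 a6 5c 5c 03 3f) = 0278 ← matches
m3: inner = H(b2 cc 36 36 76 c6 42) = 03 68; tag = H(d8 a6 5c 5c 03 68) = 02a1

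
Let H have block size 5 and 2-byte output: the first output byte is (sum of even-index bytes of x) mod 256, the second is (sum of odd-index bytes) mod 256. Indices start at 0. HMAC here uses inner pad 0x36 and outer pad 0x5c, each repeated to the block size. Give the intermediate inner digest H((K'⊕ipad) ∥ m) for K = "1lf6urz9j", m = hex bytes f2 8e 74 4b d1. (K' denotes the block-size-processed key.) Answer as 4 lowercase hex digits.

0be8

Key "1lf6urz9j" = 31 6c 66 36 75 72 7a 39 6a is 9 bytes > B = 5, so hash it first: H(key) = f0 4d, then zero-pad to 5 bytes: K' = f0 4d 00 00 00.
K' ⊕ ipad = c6 7b 36 36 36.
Inner input = c6 7b 36 36 36 ∥ f2 8e 74 4b d1.
Inner hash: even-index sum = 523 mod 256 = 11; odd-index sum = 744 mod 256 = 232 → 0b e8.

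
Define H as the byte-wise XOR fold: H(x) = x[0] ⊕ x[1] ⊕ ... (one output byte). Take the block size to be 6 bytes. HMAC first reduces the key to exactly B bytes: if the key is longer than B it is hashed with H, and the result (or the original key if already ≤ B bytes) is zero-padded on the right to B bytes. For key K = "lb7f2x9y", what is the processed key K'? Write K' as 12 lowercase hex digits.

550000000000

|K| = 8 > B = 6, so first hash the key.
H(K): XOR 6c⊕62⊕37⊕66⊕32⊕78⊕39⊕79 = 55.
Zero-pad H(K) = 55 to 6 bytes: K' = 55 00 00 00 00 00.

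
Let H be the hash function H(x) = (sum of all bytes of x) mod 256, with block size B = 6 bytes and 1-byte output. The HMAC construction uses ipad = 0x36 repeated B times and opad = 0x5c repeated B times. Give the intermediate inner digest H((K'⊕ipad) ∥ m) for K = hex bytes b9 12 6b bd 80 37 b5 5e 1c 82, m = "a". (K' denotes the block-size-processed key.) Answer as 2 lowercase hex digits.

dc

Key hex bytes b9 12 6b bd 80 37 b5 5e 1c 82 is 10 bytes > B = 6, so hash it first: H(key) = 5b, then zero-pad to 6 bytes: K' = 5b 00 00 00 00 00.
K' ⊕ ipad = 6d 36 36 36 36 36.
Inner input = 6d 36 36 36 36 36 ∥ 61.
Inner hash: sum = 109+54+54+54+54+54+97 = 476; mod 256 = 220 → dc.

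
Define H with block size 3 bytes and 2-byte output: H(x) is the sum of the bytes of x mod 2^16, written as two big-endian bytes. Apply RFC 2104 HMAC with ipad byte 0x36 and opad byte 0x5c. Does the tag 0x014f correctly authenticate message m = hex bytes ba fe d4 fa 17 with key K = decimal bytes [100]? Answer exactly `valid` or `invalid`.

Key decimal bytes [100] = 64 is 1 byte ≤ B = 3; zero-pad to 3 bytes: K' = 64 00 00.
K' ⊕ ipad = 52 36 36; K' ⊕ opad = 38 5c 5c.
Inner hash: sum = 82+54+54+186+254+212+250+23 = 1115 → 04 5b.
Outer hash (recomputed tag): sum = 56+92+92+4+91 = 335 → 01 4f.
Recomputed tag = 014f; claimed = 014f → match.

valid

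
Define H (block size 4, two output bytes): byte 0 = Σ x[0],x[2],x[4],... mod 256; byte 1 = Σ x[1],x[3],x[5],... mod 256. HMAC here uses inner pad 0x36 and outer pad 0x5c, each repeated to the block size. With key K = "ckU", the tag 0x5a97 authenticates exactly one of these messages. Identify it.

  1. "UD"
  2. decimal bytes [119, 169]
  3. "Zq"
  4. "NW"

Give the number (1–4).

3

Key "ckU" = 63 6b 55 is 3 bytes ≤ B = 4; zero-pad to 4 bytes: K' = 63 6b 55 00.
K' ⊕ ipad = 55 5d 63 36; K' ⊕ opad = 3f 37 09 5c.
m1: inner = H(55 5d 63 36 55 44) = 0d d7; tag = H(3f 37 09 5c 0d d7) = 556a
m2: inner = H(55 5d 63 36 77 a9) = 2f 3c; tag = H(3f 37 09 5c 2f 3c) = 77cf
m3: inner = H(55 5d 63 36 5a 71) = 12 04; tag = H(3f 37 09 5c 12 04) = 5a97 ← matches
m4: inner = H(55 5d 63 36 4e 57) = 06 ea; tag = H(3f 37 09 5c 06 ea) = 4e7d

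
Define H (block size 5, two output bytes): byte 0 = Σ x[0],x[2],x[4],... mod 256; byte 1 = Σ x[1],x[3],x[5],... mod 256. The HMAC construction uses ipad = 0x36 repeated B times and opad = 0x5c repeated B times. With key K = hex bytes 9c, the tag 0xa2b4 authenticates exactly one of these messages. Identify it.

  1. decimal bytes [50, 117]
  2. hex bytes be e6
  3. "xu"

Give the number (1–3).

2

Key hex bytes 9c is 1 byte ≤ B = 5; zero-pad to 5 bytes: K' = 9c 00 00 00 00.
K' ⊕ ipad = aa 36 36 36 36; K' ⊕ opad = c0 5c 5c 5c 5c.
m1: inner = H(aa 36 36 36 36 32 75) = 8b 9e; tag = H(c0 5c 5c 5c 5c 8b 9e) = 1643
m2: inner = H(aa 36 36 36 36 be e6) = fc 2a; tag = H(c0 5c 5c 5c 5c fc 2a) = a2b4 ← matches
m3: inner = H(aa 36 36 36 36 78 75) = 8b e4; tag = H(c0 5c 5c 5c 5c 8b e4) = 5c43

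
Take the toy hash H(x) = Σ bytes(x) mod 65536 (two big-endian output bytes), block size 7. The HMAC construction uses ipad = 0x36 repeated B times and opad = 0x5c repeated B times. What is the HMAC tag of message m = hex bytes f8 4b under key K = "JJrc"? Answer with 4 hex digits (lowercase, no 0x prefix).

0226

Key "JJrc" = 4a 4a 72 63 is 4 bytes ≤ B = 7; zero-pad to 7 bytes: K' = 4a 4a 72 63 00 00 00.
K' ⊕ ipad = 7c 7c 44 55 36 36 36.  K' ⊕ opad = 16 16 2e 3f 5c 5c 5c.
Inner input = (K'⊕ipad) ∥ m = 7c 7c 44 55 36 36 36 ∥ f8 4b.
Inner hash: sum = 124+124+68+85+54+54+54+248+75 = 886 → 03 76.
Outer input = (K'⊕opad) ∥ inner = 16 16 2e 3f 5c 5c 5c ∥ 03 76.
Outer hash (tag): sum = 22+22+46+63+92+92+92+3+118 = 550 → 02 26.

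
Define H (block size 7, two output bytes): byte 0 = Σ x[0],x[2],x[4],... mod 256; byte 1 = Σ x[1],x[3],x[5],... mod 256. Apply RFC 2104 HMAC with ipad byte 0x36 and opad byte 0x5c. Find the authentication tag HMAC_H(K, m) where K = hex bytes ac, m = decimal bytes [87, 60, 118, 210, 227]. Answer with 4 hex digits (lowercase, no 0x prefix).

Key hex bytes ac is 1 byte ≤ B = 7; zero-pad to 7 bytes: K' = ac 00 00 00 00 00 00.
K' ⊕ ipad = 9a 36 36 36 36 36 36.  K' ⊕ opad = f0 5c 5c 5c 5c 5c 5c.
Inner input = (K'⊕ipad) ∥ m = 9a 36 36 36 36 36 36 ∥ 57 3c 76 d2 e3.
Inner hash: even-index sum = 586 mod 256 = 74; odd-index sum = 594 mod 256 = 82 → 4a 52.
Outer input = (K'⊕opad) ∥ inner = f0 5c 5c 5c 5c 5c 5c ∥ 4a 52.
Outer hash (tag): even-index sum = 598 mod 256 = 86; odd-index sum = 350 mod 256 = 94 → 56 5e.

565e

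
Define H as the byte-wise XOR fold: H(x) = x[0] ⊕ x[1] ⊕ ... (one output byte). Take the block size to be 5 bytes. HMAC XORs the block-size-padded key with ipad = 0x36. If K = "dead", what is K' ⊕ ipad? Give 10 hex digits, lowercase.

Key "dead" = 64 65 61 64 is 4 bytes ≤ B = 5; zero-pad to 5 bytes: K' = 64 65 61 64 00.
XOR each byte with 0x36: 64⊕36=52, 65⊕36=53, 61⊕36=57, 64⊕36=52, 00⊕36=36.

5253575236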